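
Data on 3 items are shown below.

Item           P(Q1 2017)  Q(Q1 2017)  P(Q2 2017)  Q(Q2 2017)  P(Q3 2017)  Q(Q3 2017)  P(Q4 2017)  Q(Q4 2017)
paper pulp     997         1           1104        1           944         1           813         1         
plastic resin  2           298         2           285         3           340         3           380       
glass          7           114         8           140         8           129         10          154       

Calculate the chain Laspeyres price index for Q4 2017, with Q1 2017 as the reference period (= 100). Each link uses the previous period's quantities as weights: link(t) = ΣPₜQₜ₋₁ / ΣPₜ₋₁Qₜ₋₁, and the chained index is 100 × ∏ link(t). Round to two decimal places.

118.97

Link Q1 2017→Q2 2017:
ΣP(Q2 2017)Q(Q1 2017) = 1104×1 + 2×298 + 8×114 = 1104 + 596 + 912 = 2612
ΣP(Q1 2017)Q(Q1 2017) = 997×1 + 2×298 + 7×114 = 997 + 596 + 798 = 2391
link = 2612/2391 = 1.092430
Link Q2 2017→Q3 2017:
ΣP(Q3 2017)Q(Q2 2017) = 944×1 + 3×285 + 8×140 = 944 + 855 + 1120 = 2919
ΣP(Q2 2017)Q(Q2 2017) = 1104×1 + 2×285 + 8×140 = 1104 + 570 + 1120 = 2794
link = 2919/2794 = 1.044739
Link Q3 2017→Q4 2017:
ΣP(Q4 2017)Q(Q3 2017) = 813×1 + 3×340 + 10×129 = 813 + 1020 + 1290 = 3123
ΣP(Q3 2017)Q(Q3 2017) = 944×1 + 3×340 + 8×129 = 944 + 1020 + 1032 = 2996
link = 3123/2996 = 1.042390
Chained index = 100 × 1.092430 × 1.044739 × 1.042390 = 118.9684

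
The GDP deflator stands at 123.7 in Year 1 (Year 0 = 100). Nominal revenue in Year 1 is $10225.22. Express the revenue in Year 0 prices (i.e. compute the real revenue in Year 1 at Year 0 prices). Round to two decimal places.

Real = Nominal ÷ (Index/100) = 10225.22 ÷ (123.7/100)
     = 10225.22 ÷ 1.237 = 8266.1439

8266.14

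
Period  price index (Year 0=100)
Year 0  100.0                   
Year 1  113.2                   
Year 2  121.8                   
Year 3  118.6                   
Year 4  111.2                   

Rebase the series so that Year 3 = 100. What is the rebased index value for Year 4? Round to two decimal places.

Rebased(Year 4) = 111.2 / 118.6 × 100 = 93.7605

93.76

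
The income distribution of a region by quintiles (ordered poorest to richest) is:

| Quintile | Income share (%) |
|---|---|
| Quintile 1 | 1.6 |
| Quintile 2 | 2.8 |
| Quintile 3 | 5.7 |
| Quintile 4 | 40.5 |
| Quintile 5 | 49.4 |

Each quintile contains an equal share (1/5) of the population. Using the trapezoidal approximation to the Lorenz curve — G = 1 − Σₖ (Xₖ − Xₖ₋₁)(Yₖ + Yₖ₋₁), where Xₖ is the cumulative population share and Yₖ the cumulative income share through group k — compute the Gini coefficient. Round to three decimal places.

0.533

Cumulative income shares Yₖ: 0.0160, 0.0440, 0.1010, 0.5060, 1.0000
Σ (Xₖ−Xₖ₋₁)(Yₖ+Yₖ₋₁) = (1/5)(0.0160+0.0000) + (1/5)(0.0440+0.0160) + (1/5)(0.1010+0.0440) + (1/5)(0.5060+0.1010) + (1/5)(1.0000+0.5060)
  = 0.0032 + 0.0120 + 0.0290 + 0.1214 + 0.3012 = 0.4668
G = 1 − 0.4668 = 0.5332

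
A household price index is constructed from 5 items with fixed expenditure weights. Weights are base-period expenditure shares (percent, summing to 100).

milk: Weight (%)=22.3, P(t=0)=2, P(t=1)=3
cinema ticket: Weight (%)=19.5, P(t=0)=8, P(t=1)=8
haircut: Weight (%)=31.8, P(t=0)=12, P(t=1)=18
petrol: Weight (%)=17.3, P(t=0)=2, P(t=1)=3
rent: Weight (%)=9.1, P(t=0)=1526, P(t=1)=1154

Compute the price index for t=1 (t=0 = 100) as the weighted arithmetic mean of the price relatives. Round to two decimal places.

133.48

milk: 22.3 × (3/2) = 22.3 × 1.500000 = 33.4500
cinema ticket: 19.5 × (8/8) = 19.5 × 1.000000 = 19.5000
haircut: 31.8 × (18/12) = 31.8 × 1.500000 = 47.7000
petrol: 17.3 × (3/2) = 17.3 × 1.500000 = 25.9500
rent: 9.1 × (1154/1526) = 9.1 × 0.756225 = 6.8817
Index = Σ wᵢ·(p₁ᵢ/p₀ᵢ) = 33.4500 + 19.5000 + 47.7000 + 25.9500 + 6.8817 = 133.4817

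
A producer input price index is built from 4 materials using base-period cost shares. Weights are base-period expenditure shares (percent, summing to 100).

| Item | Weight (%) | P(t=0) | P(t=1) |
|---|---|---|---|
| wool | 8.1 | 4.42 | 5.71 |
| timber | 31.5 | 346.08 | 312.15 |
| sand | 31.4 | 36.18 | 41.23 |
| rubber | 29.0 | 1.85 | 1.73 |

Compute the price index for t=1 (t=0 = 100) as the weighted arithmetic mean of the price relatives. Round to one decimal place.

101.8

wool: 8.1 × (5.71/4.42) = 8.1 × 1.291855 = 10.4640
timber: 31.5 × (312.15/346.08) = 31.5 × 0.901959 = 28.4117
sand: 31.4 × (41.23/36.18) = 31.4 × 1.139580 = 35.7828
rubber: 29.0 × (1.73/1.85) = 29.0 × 0.935135 = 27.1189
Index = Σ wᵢ·(p₁ᵢ/p₀ᵢ) = 10.4640 + 28.4117 + 35.7828 + 27.1189 = 101.7775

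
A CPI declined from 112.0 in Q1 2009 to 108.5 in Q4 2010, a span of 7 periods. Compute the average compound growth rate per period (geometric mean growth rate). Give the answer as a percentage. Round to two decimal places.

-0.45%

Growth factor = (108.5/112.0)^(1/7) = (0.968750)^(1/7) = 0.995475
Growth rate = 0.995475 − 1 = -0.004525 = -0.4525%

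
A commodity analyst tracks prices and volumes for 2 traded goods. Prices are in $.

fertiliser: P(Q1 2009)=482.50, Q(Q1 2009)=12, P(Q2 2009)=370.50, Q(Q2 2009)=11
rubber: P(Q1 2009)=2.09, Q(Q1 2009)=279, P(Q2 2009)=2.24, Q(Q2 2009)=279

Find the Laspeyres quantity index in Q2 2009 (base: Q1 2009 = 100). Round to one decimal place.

92.4

Laspeyres quantity index uses base-period prices as weights.
ΣP(Q1 2009)·Q(Q2 2009) = 482.50×11 + 2.09×279 = 5307.5 + 583.11 = 5890.61
ΣP(Q1 2009)·Q(Q1 2009) = 482.50×12 + 2.09×279 = 5790 + 583.11 = 6373.11
Index = 5890.61 / 6373.11 × 100 = 92.4291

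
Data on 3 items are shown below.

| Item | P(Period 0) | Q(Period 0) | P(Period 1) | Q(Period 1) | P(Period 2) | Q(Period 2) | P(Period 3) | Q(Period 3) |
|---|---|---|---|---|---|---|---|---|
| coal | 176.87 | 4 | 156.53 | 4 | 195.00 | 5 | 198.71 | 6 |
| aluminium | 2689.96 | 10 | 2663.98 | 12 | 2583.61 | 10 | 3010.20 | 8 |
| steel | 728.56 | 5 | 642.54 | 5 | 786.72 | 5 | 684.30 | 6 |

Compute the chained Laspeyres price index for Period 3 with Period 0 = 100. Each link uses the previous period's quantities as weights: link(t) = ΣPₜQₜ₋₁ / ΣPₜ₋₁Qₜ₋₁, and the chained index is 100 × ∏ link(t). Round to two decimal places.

Link Period 0→Period 1:
ΣP(Period 1)Q(Period 0) = 156.53×4 + 2663.98×10 + 642.54×5 = 626.12 + 26639.8 + 3212.7 = 30478.62
ΣP(Period 0)Q(Period 0) = 176.87×4 + 2689.96×10 + 728.56×5 = 707.48 + 26899.6 + 3642.8 = 31249.88
link = 30478.62/31249.88 = 0.975320
Link Period 1→Period 2:
ΣP(Period 2)Q(Period 1) = 195.00×4 + 2583.61×12 + 786.72×5 = 780 + 31003.32 + 3933.6 = 35716.92
ΣP(Period 1)Q(Period 1) = 156.53×4 + 2663.98×12 + 642.54×5 = 626.12 + 31967.76 + 3212.7 = 35806.58
link = 35716.92/35806.58 = 0.997496
Link Period 2→Period 3:
ΣP(Period 3)Q(Period 2) = 198.71×5 + 3010.20×10 + 684.30×5 = 993.55 + 30102 + 3421.5 = 34517.05
ΣP(Period 2)Q(Period 2) = 195.00×5 + 2583.61×10 + 786.72×5 = 975 + 25836.1 + 3933.6 = 30744.7
link = 34517.05/30744.7 = 1.122699
Chained index = 100 × 0.975320 × 0.997496 × 1.122699 = 109.2249

109.22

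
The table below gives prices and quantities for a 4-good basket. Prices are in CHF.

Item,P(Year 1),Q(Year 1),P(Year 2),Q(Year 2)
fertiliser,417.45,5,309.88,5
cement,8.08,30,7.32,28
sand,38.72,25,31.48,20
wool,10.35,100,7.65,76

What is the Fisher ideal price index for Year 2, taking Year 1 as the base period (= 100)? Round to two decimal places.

76.59

Laspeyres component (base-period weights):
ΣP(Year 2)Q(Year 1) = 309.88×5 + 7.32×30 + 31.48×25 + 7.65×100 = 1549.4 + 219.6 + 787 + 765 = 3321
ΣP(Year 1)Q(Year 1) = 417.45×5 + 8.08×30 + 38.72×25 + 10.35×100 = 2087.25 + 242.4 + 968 + 1035 = 4332.65
L = 3321 / 4332.65 × 100 = 76.6505
Paasche component (current-period weights):
ΣP(Year 2)Q(Year 2) = 309.88×5 + 7.32×28 + 31.48×20 + 7.65×76 = 1549.4 + 204.96 + 629.6 + 581.4 = 2965.36
ΣP(Year 1)Q(Year 2) = 417.45×5 + 8.08×28 + 38.72×20 + 10.35×76 = 2087.25 + 226.24 + 774.4 + 786.6 = 3874.49
P = 2965.36 / 3874.49 × 100 = 76.5355
Fisher = √(L × P) = √(76.6505 × 76.5355) = 76.5930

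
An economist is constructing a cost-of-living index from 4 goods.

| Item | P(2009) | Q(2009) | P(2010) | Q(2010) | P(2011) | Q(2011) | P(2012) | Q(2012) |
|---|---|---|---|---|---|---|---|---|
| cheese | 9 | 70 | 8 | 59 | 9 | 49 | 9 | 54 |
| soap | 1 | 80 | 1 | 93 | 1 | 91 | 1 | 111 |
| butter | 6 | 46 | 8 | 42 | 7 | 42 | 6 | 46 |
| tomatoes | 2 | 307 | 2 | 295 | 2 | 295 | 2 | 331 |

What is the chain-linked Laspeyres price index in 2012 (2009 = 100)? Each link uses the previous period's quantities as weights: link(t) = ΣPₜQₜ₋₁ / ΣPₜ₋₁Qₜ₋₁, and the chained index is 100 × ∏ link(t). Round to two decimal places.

Link 2009→2010:
ΣP(2010)Q(2009) = 8×70 + 1×80 + 8×46 + 2×307 = 560 + 80 + 368 + 614 = 1622
ΣP(2009)Q(2009) = 9×70 + 1×80 + 6×46 + 2×307 = 630 + 80 + 276 + 614 = 1600
link = 1622/1600 = 1.013750
Link 2010→2011:
ΣP(2011)Q(2010) = 9×59 + 1×93 + 7×42 + 2×295 = 531 + 93 + 294 + 590 = 1508
ΣP(2010)Q(2010) = 8×59 + 1×93 + 8×42 + 2×295 = 472 + 93 + 336 + 590 = 1491
link = 1508/1491 = 1.011402
Link 2011→2012:
ΣP(2012)Q(2011) = 9×49 + 1×91 + 6×42 + 2×295 = 441 + 91 + 252 + 590 = 1374
ΣP(2011)Q(2011) = 9×49 + 1×91 + 7×42 + 2×295 = 441 + 91 + 294 + 590 = 1416
link = 1374/1416 = 0.970339
Chained index = 100 × 1.013750 × 1.011402 × 0.970339 = 99.4897

99.49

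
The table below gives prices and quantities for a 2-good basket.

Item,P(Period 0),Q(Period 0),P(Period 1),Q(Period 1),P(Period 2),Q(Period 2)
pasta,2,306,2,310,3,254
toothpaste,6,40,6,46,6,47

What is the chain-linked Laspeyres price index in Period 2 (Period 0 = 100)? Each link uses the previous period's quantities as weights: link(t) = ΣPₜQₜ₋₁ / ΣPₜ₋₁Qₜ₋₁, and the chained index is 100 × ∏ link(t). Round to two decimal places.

134.60

Link Period 0→Period 1:
ΣP(Period 1)Q(Period 0) = 2×306 + 6×40 = 612 + 240 = 852
ΣP(Period 0)Q(Period 0) = 2×306 + 6×40 = 612 + 240 = 852
link = 852/852 = 1.000000
Link Period 1→Period 2:
ΣP(Period 2)Q(Period 1) = 3×310 + 6×46 = 930 + 276 = 1206
ΣP(Period 1)Q(Period 1) = 2×310 + 6×46 = 620 + 276 = 896
link = 1206/896 = 1.345982
Chained index = 100 × 1.000000 × 1.345982 = 134.5982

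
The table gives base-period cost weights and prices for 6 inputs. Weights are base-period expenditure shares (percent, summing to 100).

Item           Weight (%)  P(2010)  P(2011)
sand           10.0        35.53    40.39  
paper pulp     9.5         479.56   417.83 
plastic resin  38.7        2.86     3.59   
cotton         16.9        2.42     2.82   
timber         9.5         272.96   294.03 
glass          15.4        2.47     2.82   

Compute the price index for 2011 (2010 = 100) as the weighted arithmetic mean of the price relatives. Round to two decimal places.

sand: 10.0 × (40.39/35.53) = 10.0 × 1.136786 = 11.3679
paper pulp: 9.5 × (417.83/479.56) = 9.5 × 0.871278 = 8.2771
plastic resin: 38.7 × (3.59/2.86) = 38.7 × 1.255245 = 48.5780
cotton: 16.9 × (2.82/2.42) = 16.9 × 1.165289 = 19.6934
timber: 9.5 × (294.03/272.96) = 9.5 × 1.077191 = 10.2333
glass: 15.4 × (2.82/2.47) = 15.4 × 1.141700 = 17.5822
Index = Σ wᵢ·(p₁ᵢ/p₀ᵢ) = 11.3679 + 8.2771 + 48.5780 + 19.6934 + 10.2333 + 17.5822 = 115.7319

115.73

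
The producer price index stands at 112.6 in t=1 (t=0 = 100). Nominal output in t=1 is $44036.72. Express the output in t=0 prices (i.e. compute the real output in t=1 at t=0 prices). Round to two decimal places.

39108.99

Real = Nominal ÷ (Index/100) = 44036.72 ÷ (112.6/100)
     = 44036.72 ÷ 1.126 = 39108.9876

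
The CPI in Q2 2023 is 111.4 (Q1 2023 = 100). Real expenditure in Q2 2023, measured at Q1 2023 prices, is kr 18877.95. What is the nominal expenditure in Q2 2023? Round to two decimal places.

Nominal = Real × (Index/100) = 18877.95 × (111.4/100)
        = 18877.95 × 1.114 = 21030.0363

21030.04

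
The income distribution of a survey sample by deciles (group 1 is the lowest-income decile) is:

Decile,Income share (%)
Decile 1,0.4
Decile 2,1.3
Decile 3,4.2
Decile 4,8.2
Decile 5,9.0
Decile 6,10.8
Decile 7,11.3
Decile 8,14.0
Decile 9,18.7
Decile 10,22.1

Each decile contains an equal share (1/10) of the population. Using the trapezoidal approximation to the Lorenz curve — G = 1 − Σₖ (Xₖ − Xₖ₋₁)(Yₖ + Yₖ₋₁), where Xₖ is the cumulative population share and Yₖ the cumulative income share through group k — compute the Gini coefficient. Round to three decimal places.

0.377

Cumulative income shares Yₖ: 0.0040, 0.0170, 0.0590, 0.1410, 0.2310, 0.3390, 0.4520, 0.5920, 0.7790, 1.0000
Σ (Xₖ−Xₖ₋₁)(Yₖ+Yₖ₋₁) = (1/10)(0.0040+0.0000) + (1/10)(0.0170+0.0040) + (1/10)(0.0590+0.0170) + (1/10)(0.1410+0.0590) + (1/10)(0.2310+0.1410) + (1/10)(0.3390+0.2310) + (1/10)(0.4520+0.3390) + (1/10)(0.5920+0.4520) + (1/10)(0.7790+0.5920) + (1/10)(1.0000+0.7790)
  = 0.0004 + 0.0021 + 0.0076 + 0.0200 + 0.0372 + 0.0570 + 0.0791 + 0.1044 + 0.1371 + 0.1779 = 0.6228
G = 1 − 0.6228 = 0.3772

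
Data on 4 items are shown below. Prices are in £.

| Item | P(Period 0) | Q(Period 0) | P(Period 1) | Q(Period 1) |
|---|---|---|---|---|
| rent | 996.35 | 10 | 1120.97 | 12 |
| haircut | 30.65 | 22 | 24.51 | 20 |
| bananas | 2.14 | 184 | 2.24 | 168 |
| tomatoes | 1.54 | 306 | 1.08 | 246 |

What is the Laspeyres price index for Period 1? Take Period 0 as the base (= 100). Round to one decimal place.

108.6

Laspeyres price index uses base-period quantities as weights.
ΣP(Period 1)·Q(Period 0) = 1120.97×10 + 24.51×22 + 2.24×184 + 1.08×306 = 11209.7 + 539.22 + 412.16 + 330.48 = 12491.56
ΣP(Period 0)·Q(Period 0) = 996.35×10 + 30.65×22 + 2.14×184 + 1.54×306 = 9963.5 + 674.3 + 393.76 + 471.24 = 11502.8
Index = 12491.56 / 11502.8 × 100 = 108.5958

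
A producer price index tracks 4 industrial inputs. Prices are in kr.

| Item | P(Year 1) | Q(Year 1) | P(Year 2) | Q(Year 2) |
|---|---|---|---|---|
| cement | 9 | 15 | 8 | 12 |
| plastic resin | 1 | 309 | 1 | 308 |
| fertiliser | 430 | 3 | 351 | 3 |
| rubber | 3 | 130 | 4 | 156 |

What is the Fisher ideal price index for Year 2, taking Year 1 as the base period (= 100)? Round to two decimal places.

94.99

Laspeyres component (base-period weights):
ΣP(Year 2)Q(Year 1) = 8×15 + 1×309 + 351×3 + 4×130 = 120 + 309 + 1053 + 520 = 2002
ΣP(Year 1)Q(Year 1) = 9×15 + 1×309 + 430×3 + 3×130 = 135 + 309 + 1290 + 390 = 2124
L = 2002 / 2124 × 100 = 94.2561
Paasche component (current-period weights):
ΣP(Year 2)Q(Year 2) = 8×12 + 1×308 + 351×3 + 4×156 = 96 + 308 + 1053 + 624 = 2081
ΣP(Year 1)Q(Year 2) = 9×12 + 1×308 + 430×3 + 3×156 = 108 + 308 + 1290 + 468 = 2174
P = 2081 / 2174 × 100 = 95.7222
Fisher = √(L × P) = √(94.2561 × 95.7222) = 94.9863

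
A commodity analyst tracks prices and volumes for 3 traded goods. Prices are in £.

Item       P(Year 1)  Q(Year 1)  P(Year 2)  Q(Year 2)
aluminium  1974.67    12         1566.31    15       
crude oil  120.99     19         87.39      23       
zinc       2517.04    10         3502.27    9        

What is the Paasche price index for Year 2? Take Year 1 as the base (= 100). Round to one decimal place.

103.6

Paasche price index uses current-period quantities as weights.
ΣP(Year 2)·Q(Year 2) = 1566.31×15 + 87.39×23 + 3502.27×9 = 23494.65 + 2009.97 + 31520.43 = 57025.05
ΣP(Year 1)·Q(Year 2) = 1974.67×15 + 120.99×23 + 2517.04×9 = 29620.05 + 2782.77 + 22653.36 = 55056.18
Index = 57025.05 / 55056.18 × 100 = 103.5761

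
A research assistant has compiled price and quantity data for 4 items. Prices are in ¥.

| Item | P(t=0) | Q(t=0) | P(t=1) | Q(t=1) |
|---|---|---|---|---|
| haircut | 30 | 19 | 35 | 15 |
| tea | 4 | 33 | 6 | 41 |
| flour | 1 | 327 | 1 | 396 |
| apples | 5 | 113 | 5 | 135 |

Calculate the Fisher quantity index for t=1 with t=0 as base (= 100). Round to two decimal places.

105.33

Laspeyres component (base-period weights):
ΣP(t=0)Q(t=1) = 30×15 + 4×41 + 1×396 + 5×135 = 450 + 164 + 396 + 675 = 1685
ΣP(t=0)Q(t=0) = 30×19 + 4×33 + 1×327 + 5×113 = 570 + 132 + 327 + 565 = 1594
L = 1685 / 1594 × 100 = 105.7089
Paasche component (current-period weights):
ΣP(t=1)Q(t=1) = 35×15 + 6×41 + 1×396 + 5×135 = 525 + 246 + 396 + 675 = 1842
ΣP(t=1)Q(t=0) = 35×19 + 6×33 + 1×327 + 5×113 = 665 + 198 + 327 + 565 = 1755
P = 1842 / 1755 × 100 = 104.9573
Fisher = √(L × P) = √(105.7089 × 104.9573) = 105.3324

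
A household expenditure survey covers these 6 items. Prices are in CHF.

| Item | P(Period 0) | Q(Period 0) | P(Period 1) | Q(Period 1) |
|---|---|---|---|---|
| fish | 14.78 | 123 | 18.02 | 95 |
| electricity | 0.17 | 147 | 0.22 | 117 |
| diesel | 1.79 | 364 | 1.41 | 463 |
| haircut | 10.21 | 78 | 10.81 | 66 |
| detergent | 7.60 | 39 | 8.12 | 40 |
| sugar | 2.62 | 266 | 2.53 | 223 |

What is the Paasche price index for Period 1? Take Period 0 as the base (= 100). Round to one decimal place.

104.7

Paasche price index uses current-period quantities as weights.
ΣP(Period 1)·Q(Period 1) = 18.02×95 + 0.22×117 + 1.41×463 + 10.81×66 + 8.12×40 + 2.53×223 = 1711.9 + 25.74 + 652.83 + 713.46 + 324.8 + 564.19 = 3992.92
ΣP(Period 0)·Q(Period 1) = 14.78×95 + 0.17×117 + 1.79×463 + 10.21×66 + 7.60×40 + 2.62×223 = 1404.1 + 19.89 + 828.77 + 673.86 + 304 + 584.26 = 3814.88
Index = 3992.92 / 3814.88 × 100 = 104.6670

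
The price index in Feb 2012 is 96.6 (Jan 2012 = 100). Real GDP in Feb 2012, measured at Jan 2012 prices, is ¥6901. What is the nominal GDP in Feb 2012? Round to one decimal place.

6666.4

Nominal = Real × (Index/100) = 6901 × (96.6/100)
        = 6901 × 0.966 = 6666.3660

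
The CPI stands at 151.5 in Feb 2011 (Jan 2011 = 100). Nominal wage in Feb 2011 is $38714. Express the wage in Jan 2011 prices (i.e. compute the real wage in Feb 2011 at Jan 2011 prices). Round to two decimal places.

Real = Nominal ÷ (Index/100) = 38714 ÷ (151.5/100)
     = 38714 ÷ 1.515 = 25553.7954

25553.80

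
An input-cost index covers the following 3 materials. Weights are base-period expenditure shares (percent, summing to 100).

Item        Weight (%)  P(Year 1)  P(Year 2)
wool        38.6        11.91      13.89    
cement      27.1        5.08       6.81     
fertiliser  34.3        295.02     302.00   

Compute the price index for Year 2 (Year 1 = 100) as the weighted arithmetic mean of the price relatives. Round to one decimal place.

116.5

wool: 38.6 × (13.89/11.91) = 38.6 × 1.166247 = 45.0171
cement: 27.1 × (6.81/5.08) = 27.1 × 1.340551 = 36.3289
fertiliser: 34.3 × (302.00/295.02) = 34.3 × 1.023659 = 35.1115
Index = Σ wᵢ·(p₁ᵢ/p₀ᵢ) = 45.0171 + 36.3289 + 35.1115 = 116.4576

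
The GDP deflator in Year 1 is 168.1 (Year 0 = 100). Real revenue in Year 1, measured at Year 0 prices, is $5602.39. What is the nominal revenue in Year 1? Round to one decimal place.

Nominal = Real × (Index/100) = 5602.39 × (168.1/100)
        = 5602.39 × 1.681 = 9417.6176

9417.6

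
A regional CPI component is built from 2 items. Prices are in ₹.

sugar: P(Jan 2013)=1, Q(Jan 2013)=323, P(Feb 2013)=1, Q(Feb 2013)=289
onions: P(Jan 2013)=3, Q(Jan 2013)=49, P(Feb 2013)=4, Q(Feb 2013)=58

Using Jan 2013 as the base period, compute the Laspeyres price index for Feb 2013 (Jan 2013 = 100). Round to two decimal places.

Laspeyres price index uses base-period quantities as weights.
ΣP(Feb 2013)·Q(Jan 2013) = 1×323 + 4×49 = 323 + 196 = 519
ΣP(Jan 2013)·Q(Jan 2013) = 1×323 + 3×49 = 323 + 147 = 470
Index = 519 / 470 × 100 = 110.4255

110.43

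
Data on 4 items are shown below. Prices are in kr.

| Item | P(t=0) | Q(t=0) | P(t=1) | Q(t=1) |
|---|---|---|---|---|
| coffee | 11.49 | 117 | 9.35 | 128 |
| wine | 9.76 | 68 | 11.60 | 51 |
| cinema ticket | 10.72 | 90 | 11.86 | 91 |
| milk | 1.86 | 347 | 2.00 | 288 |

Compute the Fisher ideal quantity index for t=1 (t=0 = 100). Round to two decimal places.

Laspeyres component (base-period weights):
ΣP(t=0)Q(t=1) = 11.49×128 + 9.76×51 + 10.72×91 + 1.86×288 = 1470.72 + 497.76 + 975.52 + 535.68 = 3479.68
ΣP(t=0)Q(t=0) = 11.49×117 + 9.76×68 + 10.72×90 + 1.86×347 = 1344.33 + 663.68 + 964.8 + 645.42 = 3618.23
L = 3479.68 / 3618.23 × 100 = 96.1708
Paasche component (current-period weights):
ΣP(t=1)Q(t=1) = 9.35×128 + 11.60×51 + 11.86×91 + 2.00×288 = 1196.8 + 591.6 + 1079.26 + 576 = 3443.66
ΣP(t=1)Q(t=0) = 9.35×117 + 11.60×68 + 11.86×90 + 2.00×347 = 1093.95 + 788.8 + 1067.4 + 694 = 3644.15
P = 3443.66 / 3644.15 × 100 = 94.4983
Fisher = √(L × P) = √(96.1708 × 94.4983) = 95.3309

95.33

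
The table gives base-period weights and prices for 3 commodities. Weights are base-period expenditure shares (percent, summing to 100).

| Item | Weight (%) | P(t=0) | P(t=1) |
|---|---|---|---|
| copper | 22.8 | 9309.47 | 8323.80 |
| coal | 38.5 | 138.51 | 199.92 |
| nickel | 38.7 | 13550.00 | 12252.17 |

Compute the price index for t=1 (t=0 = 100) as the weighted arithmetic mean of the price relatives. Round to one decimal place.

copper: 22.8 × (8323.80/9309.47) = 22.8 × 0.894122 = 20.3860
coal: 38.5 × (199.92/138.51) = 38.5 × 1.443361 = 55.5694
nickel: 38.7 × (12252.17/13550.00) = 38.7 × 0.904219 = 34.9933
Index = Σ wᵢ·(p₁ᵢ/p₀ᵢ) = 20.3860 + 55.5694 + 34.9933 = 110.9487

110.9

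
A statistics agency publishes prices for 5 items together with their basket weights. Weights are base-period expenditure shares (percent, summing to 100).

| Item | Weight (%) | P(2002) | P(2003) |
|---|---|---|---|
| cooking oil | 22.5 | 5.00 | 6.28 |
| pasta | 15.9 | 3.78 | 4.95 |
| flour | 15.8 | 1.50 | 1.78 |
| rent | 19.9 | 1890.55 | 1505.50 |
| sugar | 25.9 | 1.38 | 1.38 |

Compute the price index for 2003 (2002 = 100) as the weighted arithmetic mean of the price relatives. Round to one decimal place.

109.6

cooking oil: 22.5 × (6.28/5.00) = 22.5 × 1.256000 = 28.2600
pasta: 15.9 × (4.95/3.78) = 15.9 × 1.309524 = 20.8214
flour: 15.8 × (1.78/1.50) = 15.8 × 1.186667 = 18.7493
rent: 19.9 × (1505.50/1890.55) = 19.9 × 0.796329 = 15.8469
sugar: 25.9 × (1.38/1.38) = 25.9 × 1.000000 = 25.9000
Index = Σ wᵢ·(p₁ᵢ/p₀ᵢ) = 28.2600 + 20.8214 + 18.7493 + 15.8469 + 25.9000 = 109.5777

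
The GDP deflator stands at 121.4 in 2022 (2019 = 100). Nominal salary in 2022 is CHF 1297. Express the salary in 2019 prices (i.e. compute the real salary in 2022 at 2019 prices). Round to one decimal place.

Real = Nominal ÷ (Index/100) = 1297 ÷ (121.4/100)
     = 1297 ÷ 1.214 = 1068.3690

1068.4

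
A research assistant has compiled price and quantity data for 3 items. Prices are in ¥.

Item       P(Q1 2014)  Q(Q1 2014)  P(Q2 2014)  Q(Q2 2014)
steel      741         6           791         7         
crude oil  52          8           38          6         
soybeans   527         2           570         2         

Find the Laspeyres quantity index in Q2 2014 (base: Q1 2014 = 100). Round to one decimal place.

110.8

Laspeyres quantity index uses base-period prices as weights.
ΣP(Q1 2014)·Q(Q2 2014) = 741×7 + 52×6 + 527×2 = 5187 + 312 + 1054 = 6553
ΣP(Q1 2014)·Q(Q1 2014) = 741×6 + 52×8 + 527×2 = 4446 + 416 + 1054 = 5916
Index = 6553 / 5916 × 100 = 110.7674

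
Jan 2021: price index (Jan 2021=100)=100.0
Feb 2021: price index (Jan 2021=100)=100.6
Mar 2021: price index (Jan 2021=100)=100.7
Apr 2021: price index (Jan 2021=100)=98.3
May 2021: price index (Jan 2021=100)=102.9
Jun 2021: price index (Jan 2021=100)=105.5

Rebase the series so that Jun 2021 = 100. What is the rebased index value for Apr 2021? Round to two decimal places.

Rebased(Apr 2021) = 98.3 / 105.5 × 100 = 93.1754

93.18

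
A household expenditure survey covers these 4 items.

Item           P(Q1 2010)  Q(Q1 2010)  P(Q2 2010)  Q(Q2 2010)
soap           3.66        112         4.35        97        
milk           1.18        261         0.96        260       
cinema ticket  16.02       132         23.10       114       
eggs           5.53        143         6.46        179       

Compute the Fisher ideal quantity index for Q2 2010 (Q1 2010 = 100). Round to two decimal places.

95.34

Laspeyres component (base-period weights):
ΣP(Q1 2010)Q(Q2 2010) = 3.66×97 + 1.18×260 + 16.02×114 + 5.53×179 = 355.02 + 306.8 + 1826.28 + 989.87 = 3477.97
ΣP(Q1 2010)Q(Q1 2010) = 3.66×112 + 1.18×261 + 16.02×132 + 5.53×143 = 409.92 + 307.98 + 2114.64 + 790.79 = 3623.33
L = 3477.97 / 3623.33 × 100 = 95.9882
Paasche component (current-period weights):
ΣP(Q2 2010)Q(Q2 2010) = 4.35×97 + 0.96×260 + 23.10×114 + 6.46×179 = 421.95 + 249.6 + 2633.4 + 1156.34 = 4461.29
ΣP(Q2 2010)Q(Q1 2010) = 4.35×112 + 0.96×261 + 23.10×132 + 6.46×143 = 487.2 + 250.56 + 3049.2 + 923.78 = 4710.74
P = 4461.29 / 4710.74 × 100 = 94.7047
Fisher = √(L × P) = √(95.9882 × 94.7047) = 95.3443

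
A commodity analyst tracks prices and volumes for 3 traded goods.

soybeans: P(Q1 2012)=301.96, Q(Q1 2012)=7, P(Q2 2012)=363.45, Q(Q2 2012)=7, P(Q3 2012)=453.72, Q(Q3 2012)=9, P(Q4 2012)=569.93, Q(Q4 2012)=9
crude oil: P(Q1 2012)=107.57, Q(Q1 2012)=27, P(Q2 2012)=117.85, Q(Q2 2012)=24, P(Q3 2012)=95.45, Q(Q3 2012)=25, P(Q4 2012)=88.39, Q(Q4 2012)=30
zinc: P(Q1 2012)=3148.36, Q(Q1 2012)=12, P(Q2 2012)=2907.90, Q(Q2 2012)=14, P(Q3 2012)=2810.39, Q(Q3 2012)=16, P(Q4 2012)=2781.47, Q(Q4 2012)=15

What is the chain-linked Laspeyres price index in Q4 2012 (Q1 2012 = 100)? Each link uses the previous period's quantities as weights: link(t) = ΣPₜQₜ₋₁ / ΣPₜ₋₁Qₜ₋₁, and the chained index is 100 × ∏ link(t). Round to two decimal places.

Link Q1 2012→Q2 2012:
ΣP(Q2 2012)Q(Q1 2012) = 363.45×7 + 117.85×27 + 2907.90×12 = 2544.15 + 3181.95 + 34894.8 = 40620.9
ΣP(Q1 2012)Q(Q1 2012) = 301.96×7 + 107.57×27 + 3148.36×12 = 2113.72 + 2904.39 + 37780.32 = 42798.43
link = 40620.9/42798.43 = 0.949121
Link Q2 2012→Q3 2012:
ΣP(Q3 2012)Q(Q2 2012) = 453.72×7 + 95.45×24 + 2810.39×14 = 3176.04 + 2290.8 + 39345.46 = 44812.3
ΣP(Q2 2012)Q(Q2 2012) = 363.45×7 + 117.85×24 + 2907.90×14 = 2544.15 + 2828.4 + 40710.6 = 46083.15
link = 44812.3/46083.15 = 0.972423
Link Q3 2012→Q4 2012:
ΣP(Q4 2012)Q(Q3 2012) = 569.93×9 + 88.39×25 + 2781.47×16 = 5129.37 + 2209.75 + 44503.52 = 51842.64
ΣP(Q3 2012)Q(Q3 2012) = 453.72×9 + 95.45×25 + 2810.39×16 = 4083.48 + 2386.25 + 44966.24 = 51435.97
link = 51842.64/51435.97 = 1.007906
Chained index = 100 × 0.949121 × 0.972423 × 1.007906 = 93.0244

93.02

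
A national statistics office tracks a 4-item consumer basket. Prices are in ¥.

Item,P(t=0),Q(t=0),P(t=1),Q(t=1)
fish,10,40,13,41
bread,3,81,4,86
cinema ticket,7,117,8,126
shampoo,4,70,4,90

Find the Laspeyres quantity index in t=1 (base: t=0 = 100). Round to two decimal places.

109.64

Laspeyres quantity index uses base-period prices as weights.
ΣP(t=0)·Q(t=1) = 10×41 + 3×86 + 7×126 + 4×90 = 410 + 258 + 882 + 360 = 1910
ΣP(t=0)·Q(t=0) = 10×40 + 3×81 + 7×117 + 4×70 = 400 + 243 + 819 + 280 = 1742
Index = 1910 / 1742 × 100 = 109.6441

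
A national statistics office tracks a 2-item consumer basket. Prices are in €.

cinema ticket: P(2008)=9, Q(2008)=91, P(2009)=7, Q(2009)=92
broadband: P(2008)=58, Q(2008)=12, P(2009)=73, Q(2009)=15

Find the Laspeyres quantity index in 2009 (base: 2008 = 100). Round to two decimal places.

112.08

Laspeyres quantity index uses base-period prices as weights.
ΣP(2008)·Q(2009) = 9×92 + 58×15 = 828 + 870 = 1698
ΣP(2008)·Q(2008) = 9×91 + 58×12 = 819 + 696 = 1515
Index = 1698 / 1515 × 100 = 112.0792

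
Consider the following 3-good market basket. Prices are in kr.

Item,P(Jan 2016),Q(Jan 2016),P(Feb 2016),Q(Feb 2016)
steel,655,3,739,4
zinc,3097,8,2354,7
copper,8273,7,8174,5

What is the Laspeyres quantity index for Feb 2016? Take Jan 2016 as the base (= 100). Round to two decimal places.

77.57

Laspeyres quantity index uses base-period prices as weights.
ΣP(Jan 2016)·Q(Feb 2016) = 655×4 + 3097×7 + 8273×5 = 2620 + 21679 + 41365 = 65664
ΣP(Jan 2016)·Q(Jan 2016) = 655×3 + 3097×8 + 8273×7 = 1965 + 24776 + 57911 = 84652
Index = 65664 / 84652 × 100 = 77.5693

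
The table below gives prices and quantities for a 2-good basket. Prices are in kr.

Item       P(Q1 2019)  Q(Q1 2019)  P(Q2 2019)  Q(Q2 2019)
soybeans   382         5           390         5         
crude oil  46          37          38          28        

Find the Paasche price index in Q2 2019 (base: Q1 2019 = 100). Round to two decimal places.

Paasche price index uses current-period quantities as weights.
ΣP(Q2 2019)·Q(Q2 2019) = 390×5 + 38×28 = 1950 + 1064 = 3014
ΣP(Q1 2019)·Q(Q2 2019) = 382×5 + 46×28 = 1910 + 1288 = 3198
Index = 3014 / 3198 × 100 = 94.2464

94.25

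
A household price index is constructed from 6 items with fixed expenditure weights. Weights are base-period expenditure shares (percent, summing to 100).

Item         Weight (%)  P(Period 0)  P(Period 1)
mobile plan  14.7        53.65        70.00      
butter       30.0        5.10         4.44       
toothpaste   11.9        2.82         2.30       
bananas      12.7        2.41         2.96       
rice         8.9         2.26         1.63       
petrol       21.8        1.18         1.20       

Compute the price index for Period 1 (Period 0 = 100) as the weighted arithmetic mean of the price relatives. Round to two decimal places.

99.19

mobile plan: 14.7 × (70.00/53.65) = 14.7 × 1.304753 = 19.1799
butter: 30.0 × (4.44/5.10) = 30.0 × 0.870588 = 26.1176
toothpaste: 11.9 × (2.30/2.82) = 11.9 × 0.815603 = 9.7057
bananas: 12.7 × (2.96/2.41) = 12.7 × 1.228216 = 15.5983
rice: 8.9 × (1.63/2.26) = 8.9 × 0.721239 = 6.4190
petrol: 21.8 × (1.20/1.18) = 21.8 × 1.016949 = 22.1695
Index = Σ wᵢ·(p₁ᵢ/p₀ᵢ) = 19.1799 + 26.1176 + 9.7057 + 15.5983 + 6.4190 + 22.1695 = 99.1900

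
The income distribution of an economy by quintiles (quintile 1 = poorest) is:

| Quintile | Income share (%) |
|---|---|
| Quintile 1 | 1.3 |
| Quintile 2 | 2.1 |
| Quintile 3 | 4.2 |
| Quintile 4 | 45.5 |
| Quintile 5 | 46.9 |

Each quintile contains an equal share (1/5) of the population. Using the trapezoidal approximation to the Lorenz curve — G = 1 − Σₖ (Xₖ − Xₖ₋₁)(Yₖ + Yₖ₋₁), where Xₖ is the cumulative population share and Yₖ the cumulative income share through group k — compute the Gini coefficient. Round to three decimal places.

Cumulative income shares Yₖ: 0.0130, 0.0340, 0.0760, 0.5310, 1.0000
Σ (Xₖ−Xₖ₋₁)(Yₖ+Yₖ₋₁) = (1/5)(0.0130+0.0000) + (1/5)(0.0340+0.0130) + (1/5)(0.0760+0.0340) + (1/5)(0.5310+0.0760) + (1/5)(1.0000+0.5310)
  = 0.0026 + 0.0094 + 0.0220 + 0.1214 + 0.3062 = 0.4616
G = 1 − 0.4616 = 0.5384

0.538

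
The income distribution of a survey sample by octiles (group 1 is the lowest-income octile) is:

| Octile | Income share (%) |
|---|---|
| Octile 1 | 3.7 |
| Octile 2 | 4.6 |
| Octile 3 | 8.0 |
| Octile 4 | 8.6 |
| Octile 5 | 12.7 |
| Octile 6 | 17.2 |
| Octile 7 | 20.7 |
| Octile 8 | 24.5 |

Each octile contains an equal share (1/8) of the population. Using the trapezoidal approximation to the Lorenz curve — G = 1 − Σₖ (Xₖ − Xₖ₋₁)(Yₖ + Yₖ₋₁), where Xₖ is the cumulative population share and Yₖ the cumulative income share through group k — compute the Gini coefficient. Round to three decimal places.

Cumulative income shares Yₖ: 0.0370, 0.0830, 0.1630, 0.2490, 0.3760, 0.5480, 0.7550, 1.0000
Σ (Xₖ−Xₖ₋₁)(Yₖ+Yₖ₋₁) = (1/8)(0.0370+0.0000) + (1/8)(0.0830+0.0370) + (1/8)(0.1630+0.0830) + (1/8)(0.2490+0.1630) + (1/8)(0.3760+0.2490) + (1/8)(0.5480+0.3760) + (1/8)(0.7550+0.5480) + (1/8)(1.0000+0.7550)
  = 0.0046 + 0.0150 + 0.0307 + 0.0515 + 0.0781 + 0.1155 + 0.1629 + 0.2194 = 0.6777
G = 1 − 0.6777 = 0.3223

0.322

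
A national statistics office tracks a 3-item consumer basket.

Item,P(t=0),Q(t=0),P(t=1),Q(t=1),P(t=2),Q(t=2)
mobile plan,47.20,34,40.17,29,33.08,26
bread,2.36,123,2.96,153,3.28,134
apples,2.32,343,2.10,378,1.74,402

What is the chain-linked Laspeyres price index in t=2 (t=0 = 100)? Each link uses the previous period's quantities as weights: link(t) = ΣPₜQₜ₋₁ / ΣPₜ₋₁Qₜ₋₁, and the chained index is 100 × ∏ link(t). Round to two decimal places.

Link t=0→t=1:
ΣP(t=1)Q(t=0) = 40.17×34 + 2.96×123 + 2.10×343 = 1365.78 + 364.08 + 720.3 = 2450.16
ΣP(t=0)Q(t=0) = 47.20×34 + 2.36×123 + 2.32×343 = 1604.8 + 290.28 + 795.76 = 2690.84
link = 2450.16/2690.84 = 0.910556
Link t=1→t=2:
ΣP(t=2)Q(t=1) = 33.08×29 + 3.28×153 + 1.74×378 = 959.32 + 501.84 + 657.72 = 2118.88
ΣP(t=1)Q(t=1) = 40.17×29 + 2.96×153 + 2.10×378 = 1164.93 + 452.88 + 793.8 = 2411.61
link = 2118.88/2411.61 = 0.878616
Chained index = 100 × 0.910556 × 0.878616 = 80.0029

80.00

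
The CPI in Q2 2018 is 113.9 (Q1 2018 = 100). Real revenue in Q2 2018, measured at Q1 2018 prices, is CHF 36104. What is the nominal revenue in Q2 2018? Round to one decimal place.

41122.5

Nominal = Real × (Index/100) = 36104 × (113.9/100)
        = 36104 × 1.139 = 41122.4560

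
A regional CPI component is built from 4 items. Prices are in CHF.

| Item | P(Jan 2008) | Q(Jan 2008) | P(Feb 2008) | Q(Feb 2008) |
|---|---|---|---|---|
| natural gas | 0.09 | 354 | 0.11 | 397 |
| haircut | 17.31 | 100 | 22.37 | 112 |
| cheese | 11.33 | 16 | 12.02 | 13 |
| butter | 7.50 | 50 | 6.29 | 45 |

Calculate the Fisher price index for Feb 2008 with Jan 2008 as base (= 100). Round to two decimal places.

Laspeyres component (base-period weights):
ΣP(Feb 2008)Q(Jan 2008) = 0.11×354 + 22.37×100 + 12.02×16 + 6.29×50 = 38.94 + 2237 + 192.32 + 314.5 = 2782.76
ΣP(Jan 2008)Q(Jan 2008) = 0.09×354 + 17.31×100 + 11.33×16 + 7.50×50 = 31.86 + 1731 + 181.28 + 375 = 2319.14
L = 2782.76 / 2319.14 × 100 = 119.9910
Paasche component (current-period weights):
ΣP(Feb 2008)Q(Feb 2008) = 0.11×397 + 22.37×112 + 12.02×13 + 6.29×45 = 43.67 + 2505.44 + 156.26 + 283.05 = 2988.42
ΣP(Jan 2008)Q(Feb 2008) = 0.09×397 + 17.31×112 + 11.33×13 + 7.50×45 = 35.73 + 1938.72 + 147.29 + 337.5 = 2459.24
P = 2988.42 / 2459.24 × 100 = 121.5180
Fisher = √(L × P) = √(119.9910 × 121.5180) = 120.7521

120.75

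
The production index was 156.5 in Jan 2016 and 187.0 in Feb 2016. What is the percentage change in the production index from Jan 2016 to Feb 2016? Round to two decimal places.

Change = (187.0 − 156.5) / 156.5 × 100
       = 30.5 / 156.5 × 100 = 19.4888%

19.49%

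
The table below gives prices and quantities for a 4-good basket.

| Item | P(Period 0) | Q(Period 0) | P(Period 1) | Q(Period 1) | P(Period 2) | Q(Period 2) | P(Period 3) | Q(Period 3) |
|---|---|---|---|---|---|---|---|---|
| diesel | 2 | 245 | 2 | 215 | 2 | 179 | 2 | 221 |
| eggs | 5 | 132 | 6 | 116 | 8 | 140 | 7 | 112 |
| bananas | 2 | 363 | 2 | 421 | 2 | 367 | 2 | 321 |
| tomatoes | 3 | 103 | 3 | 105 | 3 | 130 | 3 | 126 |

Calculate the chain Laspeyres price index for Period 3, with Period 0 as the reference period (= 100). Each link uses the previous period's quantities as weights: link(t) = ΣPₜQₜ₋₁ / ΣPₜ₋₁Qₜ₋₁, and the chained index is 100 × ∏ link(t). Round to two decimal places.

110.53

Link Period 0→Period 1:
ΣP(Period 1)Q(Period 0) = 2×245 + 6×132 + 2×363 + 3×103 = 490 + 792 + 726 + 309 = 2317
ΣP(Period 0)Q(Period 0) = 2×245 + 5×132 + 2×363 + 3×103 = 490 + 660 + 726 + 309 = 2185
link = 2317/2185 = 1.060412
Link Period 1→Period 2:
ΣP(Period 2)Q(Period 1) = 2×215 + 8×116 + 2×421 + 3×105 = 430 + 928 + 842 + 315 = 2515
ΣP(Period 1)Q(Period 1) = 2×215 + 6×116 + 2×421 + 3×105 = 430 + 696 + 842 + 315 = 2283
link = 2515/2283 = 1.101621
Link Period 2→Period 3:
ΣP(Period 3)Q(Period 2) = 2×179 + 7×140 + 2×367 + 3×130 = 358 + 980 + 734 + 390 = 2462
ΣP(Period 2)Q(Period 2) = 2×179 + 8×140 + 2×367 + 3×130 = 358 + 1120 + 734 + 390 = 2602
link = 2462/2602 = 0.946195
Chained index = 100 × 1.060412 × 1.101621 × 0.946195 = 110.5318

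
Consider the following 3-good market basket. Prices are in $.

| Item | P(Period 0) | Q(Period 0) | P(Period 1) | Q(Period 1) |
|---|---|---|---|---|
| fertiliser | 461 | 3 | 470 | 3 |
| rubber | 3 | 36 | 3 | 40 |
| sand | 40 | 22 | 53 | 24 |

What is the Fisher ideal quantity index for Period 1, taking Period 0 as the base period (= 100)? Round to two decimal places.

Laspeyres component (base-period weights):
ΣP(Period 0)Q(Period 1) = 461×3 + 3×40 + 40×24 = 1383 + 120 + 960 = 2463
ΣP(Period 0)Q(Period 0) = 461×3 + 3×36 + 40×22 = 1383 + 108 + 880 = 2371
L = 2463 / 2371 × 100 = 103.8802
Paasche component (current-period weights):
ΣP(Period 1)Q(Period 1) = 470×3 + 3×40 + 53×24 = 1410 + 120 + 1272 = 2802
ΣP(Period 1)Q(Period 0) = 470×3 + 3×36 + 53×22 = 1410 + 108 + 1166 = 2684
P = 2802 / 2684 × 100 = 104.3964
Fisher = √(L × P) = √(103.8802 × 104.3964) = 104.1380

104.14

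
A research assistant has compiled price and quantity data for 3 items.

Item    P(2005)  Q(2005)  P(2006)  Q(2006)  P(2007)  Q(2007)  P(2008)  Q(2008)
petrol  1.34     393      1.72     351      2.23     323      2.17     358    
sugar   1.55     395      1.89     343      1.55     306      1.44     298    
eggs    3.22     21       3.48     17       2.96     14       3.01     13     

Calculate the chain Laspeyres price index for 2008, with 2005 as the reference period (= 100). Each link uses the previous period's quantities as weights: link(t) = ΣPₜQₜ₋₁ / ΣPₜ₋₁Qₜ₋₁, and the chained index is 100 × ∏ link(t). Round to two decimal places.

Link 2005→2006:
ΣP(2006)Q(2005) = 1.72×393 + 1.89×395 + 3.48×21 = 675.96 + 746.55 + 73.08 = 1495.59
ΣP(2005)Q(2005) = 1.34×393 + 1.55×395 + 3.22×21 = 526.62 + 612.25 + 67.62 = 1206.49
link = 1495.59/1206.49 = 1.239621
Link 2006→2007:
ΣP(2007)Q(2006) = 2.23×351 + 1.55×343 + 2.96×17 = 782.73 + 531.65 + 50.32 = 1364.7
ΣP(2006)Q(2006) = 1.72×351 + 1.89×343 + 3.48×17 = 603.72 + 648.27 + 59.16 = 1311.15
link = 1364.7/1311.15 = 1.040842
Link 2007→2008:
ΣP(2008)Q(2007) = 2.17×323 + 1.44×306 + 3.01×14 = 700.91 + 440.64 + 42.14 = 1183.69
ΣP(2007)Q(2007) = 2.23×323 + 1.55×306 + 2.96×14 = 720.29 + 474.3 + 41.44 = 1236.03
link = 1183.69/1236.03 = 0.957655
Chained index = 100 × 1.239621 × 1.040842 × 0.957655 = 123.5613

123.56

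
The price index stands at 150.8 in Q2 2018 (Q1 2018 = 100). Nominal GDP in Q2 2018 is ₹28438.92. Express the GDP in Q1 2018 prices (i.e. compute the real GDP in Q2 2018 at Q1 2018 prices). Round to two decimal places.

Real = Nominal ÷ (Index/100) = 28438.92 ÷ (150.8/100)
     = 28438.92 ÷ 1.508 = 18858.7003

18858.70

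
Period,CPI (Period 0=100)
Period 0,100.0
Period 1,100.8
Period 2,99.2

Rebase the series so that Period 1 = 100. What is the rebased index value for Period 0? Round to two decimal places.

Rebased(Period 0) = 100.0 / 100.8 × 100 = 99.2063

99.21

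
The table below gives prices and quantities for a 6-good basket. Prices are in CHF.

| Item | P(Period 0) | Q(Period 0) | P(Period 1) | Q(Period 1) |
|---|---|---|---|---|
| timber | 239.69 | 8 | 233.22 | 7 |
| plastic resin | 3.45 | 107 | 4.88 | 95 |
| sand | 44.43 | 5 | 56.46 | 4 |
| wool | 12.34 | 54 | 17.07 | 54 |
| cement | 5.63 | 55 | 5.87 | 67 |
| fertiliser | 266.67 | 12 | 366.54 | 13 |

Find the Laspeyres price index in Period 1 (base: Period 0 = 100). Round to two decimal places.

124.36

Laspeyres price index uses base-period quantities as weights.
ΣP(Period 1)·Q(Period 0) = 233.22×8 + 4.88×107 + 56.46×5 + 17.07×54 + 5.87×55 + 366.54×12 = 1865.76 + 522.16 + 282.3 + 921.78 + 322.85 + 4398.48 = 8313.33
ΣP(Period 0)·Q(Period 0) = 239.69×8 + 3.45×107 + 44.43×5 + 12.34×54 + 5.63×55 + 266.67×12 = 1917.52 + 369.15 + 222.15 + 666.36 + 309.65 + 3200.04 = 6684.87
Index = 8313.33 / 6684.87 × 100 = 124.3604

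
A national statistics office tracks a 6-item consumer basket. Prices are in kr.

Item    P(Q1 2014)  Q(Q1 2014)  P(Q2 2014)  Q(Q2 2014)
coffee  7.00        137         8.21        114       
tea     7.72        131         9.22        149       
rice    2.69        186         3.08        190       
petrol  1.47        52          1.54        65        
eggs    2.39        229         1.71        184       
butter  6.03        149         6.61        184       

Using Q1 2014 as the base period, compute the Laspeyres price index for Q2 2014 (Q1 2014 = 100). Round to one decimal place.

Laspeyres price index uses base-period quantities as weights.
ΣP(Q2 2014)·Q(Q1 2014) = 8.21×137 + 9.22×131 + 3.08×186 + 1.54×52 + 1.71×229 + 6.61×149 = 1124.77 + 1207.82 + 572.88 + 80.08 + 391.59 + 984.89 = 4362.03
ΣP(Q1 2014)·Q(Q1 2014) = 7.00×137 + 7.72×131 + 2.69×186 + 1.47×52 + 2.39×229 + 6.03×149 = 959 + 1011.32 + 500.34 + 76.44 + 547.31 + 898.47 = 3992.88
Index = 4362.03 / 3992.88 × 100 = 109.2452

109.2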